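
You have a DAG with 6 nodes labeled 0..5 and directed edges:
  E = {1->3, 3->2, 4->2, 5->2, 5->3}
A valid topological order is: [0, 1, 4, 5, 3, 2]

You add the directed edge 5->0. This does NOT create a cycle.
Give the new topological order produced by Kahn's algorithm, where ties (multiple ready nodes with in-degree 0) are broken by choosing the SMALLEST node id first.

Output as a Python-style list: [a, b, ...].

Answer: [1, 4, 5, 0, 3, 2]

Derivation:
Old toposort: [0, 1, 4, 5, 3, 2]
Added edge: 5->0
Position of 5 (3) > position of 0 (0). Must reorder: 5 must now come before 0.
Run Kahn's algorithm (break ties by smallest node id):
  initial in-degrees: [1, 0, 3, 2, 0, 0]
  ready (indeg=0): [1, 4, 5]
  pop 1: indeg[3]->1 | ready=[4, 5] | order so far=[1]
  pop 4: indeg[2]->2 | ready=[5] | order so far=[1, 4]
  pop 5: indeg[0]->0; indeg[2]->1; indeg[3]->0 | ready=[0, 3] | order so far=[1, 4, 5]
  pop 0: no out-edges | ready=[3] | order so far=[1, 4, 5, 0]
  pop 3: indeg[2]->0 | ready=[2] | order so far=[1, 4, 5, 0, 3]
  pop 2: no out-edges | ready=[] | order so far=[1, 4, 5, 0, 3, 2]
  Result: [1, 4, 5, 0, 3, 2]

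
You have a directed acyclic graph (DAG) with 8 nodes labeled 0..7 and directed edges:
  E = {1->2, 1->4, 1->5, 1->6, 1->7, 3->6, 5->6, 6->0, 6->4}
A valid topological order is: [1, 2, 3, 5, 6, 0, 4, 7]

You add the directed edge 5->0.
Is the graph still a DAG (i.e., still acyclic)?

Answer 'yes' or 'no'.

Answer: yes

Derivation:
Given toposort: [1, 2, 3, 5, 6, 0, 4, 7]
Position of 5: index 3; position of 0: index 5
New edge 5->0: forward
Forward edge: respects the existing order. Still a DAG, same toposort still valid.
Still a DAG? yes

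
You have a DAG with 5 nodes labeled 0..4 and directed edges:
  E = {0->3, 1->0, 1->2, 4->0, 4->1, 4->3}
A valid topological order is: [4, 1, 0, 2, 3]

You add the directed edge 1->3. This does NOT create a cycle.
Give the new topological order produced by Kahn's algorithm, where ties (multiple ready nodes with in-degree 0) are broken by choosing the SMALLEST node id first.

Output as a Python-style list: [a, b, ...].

Answer: [4, 1, 0, 2, 3]

Derivation:
Old toposort: [4, 1, 0, 2, 3]
Added edge: 1->3
Position of 1 (1) < position of 3 (4). Old order still valid.
Run Kahn's algorithm (break ties by smallest node id):
  initial in-degrees: [2, 1, 1, 3, 0]
  ready (indeg=0): [4]
  pop 4: indeg[0]->1; indeg[1]->0; indeg[3]->2 | ready=[1] | order so far=[4]
  pop 1: indeg[0]->0; indeg[2]->0; indeg[3]->1 | ready=[0, 2] | order so far=[4, 1]
  pop 0: indeg[3]->0 | ready=[2, 3] | order so far=[4, 1, 0]
  pop 2: no out-edges | ready=[3] | order so far=[4, 1, 0, 2]
  pop 3: no out-edges | ready=[] | order so far=[4, 1, 0, 2, 3]
  Result: [4, 1, 0, 2, 3]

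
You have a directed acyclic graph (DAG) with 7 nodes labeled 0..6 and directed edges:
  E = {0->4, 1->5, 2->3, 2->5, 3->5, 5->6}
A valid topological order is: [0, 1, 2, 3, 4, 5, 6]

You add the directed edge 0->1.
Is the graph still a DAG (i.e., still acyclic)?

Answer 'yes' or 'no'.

Given toposort: [0, 1, 2, 3, 4, 5, 6]
Position of 0: index 0; position of 1: index 1
New edge 0->1: forward
Forward edge: respects the existing order. Still a DAG, same toposort still valid.
Still a DAG? yes

Answer: yes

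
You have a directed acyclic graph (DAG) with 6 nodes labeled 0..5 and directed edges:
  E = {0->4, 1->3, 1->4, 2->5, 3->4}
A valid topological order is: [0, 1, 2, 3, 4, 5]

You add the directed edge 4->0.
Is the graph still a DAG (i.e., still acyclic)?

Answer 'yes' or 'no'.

Given toposort: [0, 1, 2, 3, 4, 5]
Position of 4: index 4; position of 0: index 0
New edge 4->0: backward (u after v in old order)
Backward edge: old toposort is now invalid. Check if this creates a cycle.
Does 0 already reach 4? Reachable from 0: [0, 4]. YES -> cycle!
Still a DAG? no

Answer: no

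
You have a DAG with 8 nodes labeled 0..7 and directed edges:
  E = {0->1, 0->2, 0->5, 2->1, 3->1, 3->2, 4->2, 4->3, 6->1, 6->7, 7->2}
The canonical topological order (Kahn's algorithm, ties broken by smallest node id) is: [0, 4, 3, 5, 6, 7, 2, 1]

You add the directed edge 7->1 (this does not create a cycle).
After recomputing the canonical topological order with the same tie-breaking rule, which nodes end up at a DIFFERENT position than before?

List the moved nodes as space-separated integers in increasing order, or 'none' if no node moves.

Answer: none

Derivation:
Old toposort: [0, 4, 3, 5, 6, 7, 2, 1]
Added edge 7->1
Recompute Kahn (smallest-id tiebreak):
  initial in-degrees: [0, 5, 4, 1, 0, 1, 0, 1]
  ready (indeg=0): [0, 4, 6]
  pop 0: indeg[1]->4; indeg[2]->3; indeg[5]->0 | ready=[4, 5, 6] | order so far=[0]
  pop 4: indeg[2]->2; indeg[3]->0 | ready=[3, 5, 6] | order so far=[0, 4]
  pop 3: indeg[1]->3; indeg[2]->1 | ready=[5, 6] | order so far=[0, 4, 3]
  pop 5: no out-edges | ready=[6] | order so far=[0, 4, 3, 5]
  pop 6: indeg[1]->2; indeg[7]->0 | ready=[7] | order so far=[0, 4, 3, 5, 6]
  pop 7: indeg[1]->1; indeg[2]->0 | ready=[2] | order so far=[0, 4, 3, 5, 6, 7]
  pop 2: indeg[1]->0 | ready=[1] | order so far=[0, 4, 3, 5, 6, 7, 2]
  pop 1: no out-edges | ready=[] | order so far=[0, 4, 3, 5, 6, 7, 2, 1]
New canonical toposort: [0, 4, 3, 5, 6, 7, 2, 1]
Compare positions:
  Node 0: index 0 -> 0 (same)
  Node 1: index 7 -> 7 (same)
  Node 2: index 6 -> 6 (same)
  Node 3: index 2 -> 2 (same)
  Node 4: index 1 -> 1 (same)
  Node 5: index 3 -> 3 (same)
  Node 6: index 4 -> 4 (same)
  Node 7: index 5 -> 5 (same)
Nodes that changed position: none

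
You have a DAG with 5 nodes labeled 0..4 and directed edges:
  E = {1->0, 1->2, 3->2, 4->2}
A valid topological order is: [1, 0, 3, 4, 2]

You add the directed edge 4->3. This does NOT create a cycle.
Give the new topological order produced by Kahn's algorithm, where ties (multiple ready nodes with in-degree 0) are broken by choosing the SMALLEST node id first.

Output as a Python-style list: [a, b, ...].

Answer: [1, 0, 4, 3, 2]

Derivation:
Old toposort: [1, 0, 3, 4, 2]
Added edge: 4->3
Position of 4 (3) > position of 3 (2). Must reorder: 4 must now come before 3.
Run Kahn's algorithm (break ties by smallest node id):
  initial in-degrees: [1, 0, 3, 1, 0]
  ready (indeg=0): [1, 4]
  pop 1: indeg[0]->0; indeg[2]->2 | ready=[0, 4] | order so far=[1]
  pop 0: no out-edges | ready=[4] | order so far=[1, 0]
  pop 4: indeg[2]->1; indeg[3]->0 | ready=[3] | order so far=[1, 0, 4]
  pop 3: indeg[2]->0 | ready=[2] | order so far=[1, 0, 4, 3]
  pop 2: no out-edges | ready=[] | order so far=[1, 0, 4, 3, 2]
  Result: [1, 0, 4, 3, 2]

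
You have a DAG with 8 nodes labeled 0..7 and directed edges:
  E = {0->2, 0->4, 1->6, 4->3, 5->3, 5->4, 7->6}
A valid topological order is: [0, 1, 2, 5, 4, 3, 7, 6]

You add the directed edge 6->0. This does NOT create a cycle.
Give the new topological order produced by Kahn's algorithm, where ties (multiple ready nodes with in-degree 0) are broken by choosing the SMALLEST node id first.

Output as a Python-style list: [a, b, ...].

Old toposort: [0, 1, 2, 5, 4, 3, 7, 6]
Added edge: 6->0
Position of 6 (7) > position of 0 (0). Must reorder: 6 must now come before 0.
Run Kahn's algorithm (break ties by smallest node id):
  initial in-degrees: [1, 0, 1, 2, 2, 0, 2, 0]
  ready (indeg=0): [1, 5, 7]
  pop 1: indeg[6]->1 | ready=[5, 7] | order so far=[1]
  pop 5: indeg[3]->1; indeg[4]->1 | ready=[7] | order so far=[1, 5]
  pop 7: indeg[6]->0 | ready=[6] | order so far=[1, 5, 7]
  pop 6: indeg[0]->0 | ready=[0] | order so far=[1, 5, 7, 6]
  pop 0: indeg[2]->0; indeg[4]->0 | ready=[2, 4] | order so far=[1, 5, 7, 6, 0]
  pop 2: no out-edges | ready=[4] | order so far=[1, 5, 7, 6, 0, 2]
  pop 4: indeg[3]->0 | ready=[3] | order so far=[1, 5, 7, 6, 0, 2, 4]
  pop 3: no out-edges | ready=[] | order so far=[1, 5, 7, 6, 0, 2, 4, 3]
  Result: [1, 5, 7, 6, 0, 2, 4, 3]

Answer: [1, 5, 7, 6, 0, 2, 4, 3]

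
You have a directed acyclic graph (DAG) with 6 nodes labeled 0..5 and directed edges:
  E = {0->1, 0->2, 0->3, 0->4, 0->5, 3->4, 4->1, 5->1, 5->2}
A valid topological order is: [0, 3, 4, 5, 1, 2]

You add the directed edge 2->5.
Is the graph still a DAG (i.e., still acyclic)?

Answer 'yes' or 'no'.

Answer: no

Derivation:
Given toposort: [0, 3, 4, 5, 1, 2]
Position of 2: index 5; position of 5: index 3
New edge 2->5: backward (u after v in old order)
Backward edge: old toposort is now invalid. Check if this creates a cycle.
Does 5 already reach 2? Reachable from 5: [1, 2, 5]. YES -> cycle!
Still a DAG? no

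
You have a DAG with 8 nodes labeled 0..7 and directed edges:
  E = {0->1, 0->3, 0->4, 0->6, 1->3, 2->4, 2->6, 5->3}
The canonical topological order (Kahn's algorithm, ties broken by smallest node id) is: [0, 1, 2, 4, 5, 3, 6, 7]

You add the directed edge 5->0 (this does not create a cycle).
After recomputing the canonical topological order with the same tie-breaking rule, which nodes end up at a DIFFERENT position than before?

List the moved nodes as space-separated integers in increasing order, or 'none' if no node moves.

Old toposort: [0, 1, 2, 4, 5, 3, 6, 7]
Added edge 5->0
Recompute Kahn (smallest-id tiebreak):
  initial in-degrees: [1, 1, 0, 3, 2, 0, 2, 0]
  ready (indeg=0): [2, 5, 7]
  pop 2: indeg[4]->1; indeg[6]->1 | ready=[5, 7] | order so far=[2]
  pop 5: indeg[0]->0; indeg[3]->2 | ready=[0, 7] | order so far=[2, 5]
  pop 0: indeg[1]->0; indeg[3]->1; indeg[4]->0; indeg[6]->0 | ready=[1, 4, 6, 7] | order so far=[2, 5, 0]
  pop 1: indeg[3]->0 | ready=[3, 4, 6, 7] | order so far=[2, 5, 0, 1]
  pop 3: no out-edges | ready=[4, 6, 7] | order so far=[2, 5, 0, 1, 3]
  pop 4: no out-edges | ready=[6, 7] | order so far=[2, 5, 0, 1, 3, 4]
  pop 6: no out-edges | ready=[7] | order so far=[2, 5, 0, 1, 3, 4, 6]
  pop 7: no out-edges | ready=[] | order so far=[2, 5, 0, 1, 3, 4, 6, 7]
New canonical toposort: [2, 5, 0, 1, 3, 4, 6, 7]
Compare positions:
  Node 0: index 0 -> 2 (moved)
  Node 1: index 1 -> 3 (moved)
  Node 2: index 2 -> 0 (moved)
  Node 3: index 5 -> 4 (moved)
  Node 4: index 3 -> 5 (moved)
  Node 5: index 4 -> 1 (moved)
  Node 6: index 6 -> 6 (same)
  Node 7: index 7 -> 7 (same)
Nodes that changed position: 0 1 2 3 4 5

Answer: 0 1 2 3 4 5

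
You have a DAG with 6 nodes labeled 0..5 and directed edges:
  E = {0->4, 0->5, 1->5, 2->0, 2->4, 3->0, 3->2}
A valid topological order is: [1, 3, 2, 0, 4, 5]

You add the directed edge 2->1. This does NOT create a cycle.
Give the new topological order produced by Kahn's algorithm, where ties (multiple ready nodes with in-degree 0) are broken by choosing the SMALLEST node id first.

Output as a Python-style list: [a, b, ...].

Old toposort: [1, 3, 2, 0, 4, 5]
Added edge: 2->1
Position of 2 (2) > position of 1 (0). Must reorder: 2 must now come before 1.
Run Kahn's algorithm (break ties by smallest node id):
  initial in-degrees: [2, 1, 1, 0, 2, 2]
  ready (indeg=0): [3]
  pop 3: indeg[0]->1; indeg[2]->0 | ready=[2] | order so far=[3]
  pop 2: indeg[0]->0; indeg[1]->0; indeg[4]->1 | ready=[0, 1] | order so far=[3, 2]
  pop 0: indeg[4]->0; indeg[5]->1 | ready=[1, 4] | order so far=[3, 2, 0]
  pop 1: indeg[5]->0 | ready=[4, 5] | order so far=[3, 2, 0, 1]
  pop 4: no out-edges | ready=[5] | order so far=[3, 2, 0, 1, 4]
  pop 5: no out-edges | ready=[] | order so far=[3, 2, 0, 1, 4, 5]
  Result: [3, 2, 0, 1, 4, 5]

Answer: [3, 2, 0, 1, 4, 5]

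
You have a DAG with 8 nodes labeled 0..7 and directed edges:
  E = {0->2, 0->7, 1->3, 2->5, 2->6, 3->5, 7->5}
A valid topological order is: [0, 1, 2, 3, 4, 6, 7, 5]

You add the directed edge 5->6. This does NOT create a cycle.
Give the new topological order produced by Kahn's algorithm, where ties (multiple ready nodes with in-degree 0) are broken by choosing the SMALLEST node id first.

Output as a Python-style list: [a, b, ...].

Answer: [0, 1, 2, 3, 4, 7, 5, 6]

Derivation:
Old toposort: [0, 1, 2, 3, 4, 6, 7, 5]
Added edge: 5->6
Position of 5 (7) > position of 6 (5). Must reorder: 5 must now come before 6.
Run Kahn's algorithm (break ties by smallest node id):
  initial in-degrees: [0, 0, 1, 1, 0, 3, 2, 1]
  ready (indeg=0): [0, 1, 4]
  pop 0: indeg[2]->0; indeg[7]->0 | ready=[1, 2, 4, 7] | order so far=[0]
  pop 1: indeg[3]->0 | ready=[2, 3, 4, 7] | order so far=[0, 1]
  pop 2: indeg[5]->2; indeg[6]->1 | ready=[3, 4, 7] | order so far=[0, 1, 2]
  pop 3: indeg[5]->1 | ready=[4, 7] | order so far=[0, 1, 2, 3]
  pop 4: no out-edges | ready=[7] | order so far=[0, 1, 2, 3, 4]
  pop 7: indeg[5]->0 | ready=[5] | order so far=[0, 1, 2, 3, 4, 7]
  pop 5: indeg[6]->0 | ready=[6] | order so far=[0, 1, 2, 3, 4, 7, 5]
  pop 6: no out-edges | ready=[] | order so far=[0, 1, 2, 3, 4, 7, 5, 6]
  Result: [0, 1, 2, 3, 4, 7, 5, 6]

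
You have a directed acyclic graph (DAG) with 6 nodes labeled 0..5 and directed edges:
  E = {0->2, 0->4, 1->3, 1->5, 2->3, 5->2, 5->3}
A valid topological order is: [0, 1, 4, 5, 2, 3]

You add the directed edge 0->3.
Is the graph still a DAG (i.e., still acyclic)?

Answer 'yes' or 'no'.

Answer: yes

Derivation:
Given toposort: [0, 1, 4, 5, 2, 3]
Position of 0: index 0; position of 3: index 5
New edge 0->3: forward
Forward edge: respects the existing order. Still a DAG, same toposort still valid.
Still a DAG? yes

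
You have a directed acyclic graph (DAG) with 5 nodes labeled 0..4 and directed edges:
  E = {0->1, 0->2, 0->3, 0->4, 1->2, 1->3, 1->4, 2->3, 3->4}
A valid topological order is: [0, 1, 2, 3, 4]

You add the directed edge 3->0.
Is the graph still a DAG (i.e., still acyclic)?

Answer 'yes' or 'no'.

Given toposort: [0, 1, 2, 3, 4]
Position of 3: index 3; position of 0: index 0
New edge 3->0: backward (u after v in old order)
Backward edge: old toposort is now invalid. Check if this creates a cycle.
Does 0 already reach 3? Reachable from 0: [0, 1, 2, 3, 4]. YES -> cycle!
Still a DAG? no

Answer: no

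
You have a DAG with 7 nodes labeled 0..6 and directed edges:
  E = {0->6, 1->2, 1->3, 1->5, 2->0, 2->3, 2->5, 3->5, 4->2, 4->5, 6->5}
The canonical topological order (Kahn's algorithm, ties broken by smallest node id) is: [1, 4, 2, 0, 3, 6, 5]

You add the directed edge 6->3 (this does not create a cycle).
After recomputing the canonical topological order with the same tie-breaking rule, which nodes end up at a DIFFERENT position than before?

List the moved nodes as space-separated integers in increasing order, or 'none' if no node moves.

Answer: 3 6

Derivation:
Old toposort: [1, 4, 2, 0, 3, 6, 5]
Added edge 6->3
Recompute Kahn (smallest-id tiebreak):
  initial in-degrees: [1, 0, 2, 3, 0, 5, 1]
  ready (indeg=0): [1, 4]
  pop 1: indeg[2]->1; indeg[3]->2; indeg[5]->4 | ready=[4] | order so far=[1]
  pop 4: indeg[2]->0; indeg[5]->3 | ready=[2] | order so far=[1, 4]
  pop 2: indeg[0]->0; indeg[3]->1; indeg[5]->2 | ready=[0] | order so far=[1, 4, 2]
  pop 0: indeg[6]->0 | ready=[6] | order so far=[1, 4, 2, 0]
  pop 6: indeg[3]->0; indeg[5]->1 | ready=[3] | order so far=[1, 4, 2, 0, 6]
  pop 3: indeg[5]->0 | ready=[5] | order so far=[1, 4, 2, 0, 6, 3]
  pop 5: no out-edges | ready=[] | order so far=[1, 4, 2, 0, 6, 3, 5]
New canonical toposort: [1, 4, 2, 0, 6, 3, 5]
Compare positions:
  Node 0: index 3 -> 3 (same)
  Node 1: index 0 -> 0 (same)
  Node 2: index 2 -> 2 (same)
  Node 3: index 4 -> 5 (moved)
  Node 4: index 1 -> 1 (same)
  Node 5: index 6 -> 6 (same)
  Node 6: index 5 -> 4 (moved)
Nodes that changed position: 3 6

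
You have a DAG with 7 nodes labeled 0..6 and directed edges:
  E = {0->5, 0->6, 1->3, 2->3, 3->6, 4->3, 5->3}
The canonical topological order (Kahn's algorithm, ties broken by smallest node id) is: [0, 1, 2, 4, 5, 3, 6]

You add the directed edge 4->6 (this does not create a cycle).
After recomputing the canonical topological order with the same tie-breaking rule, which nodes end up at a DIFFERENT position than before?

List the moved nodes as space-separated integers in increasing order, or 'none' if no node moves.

Old toposort: [0, 1, 2, 4, 5, 3, 6]
Added edge 4->6
Recompute Kahn (smallest-id tiebreak):
  initial in-degrees: [0, 0, 0, 4, 0, 1, 3]
  ready (indeg=0): [0, 1, 2, 4]
  pop 0: indeg[5]->0; indeg[6]->2 | ready=[1, 2, 4, 5] | order so far=[0]
  pop 1: indeg[3]->3 | ready=[2, 4, 5] | order so far=[0, 1]
  pop 2: indeg[3]->2 | ready=[4, 5] | order so far=[0, 1, 2]
  pop 4: indeg[3]->1; indeg[6]->1 | ready=[5] | order so far=[0, 1, 2, 4]
  pop 5: indeg[3]->0 | ready=[3] | order so far=[0, 1, 2, 4, 5]
  pop 3: indeg[6]->0 | ready=[6] | order so far=[0, 1, 2, 4, 5, 3]
  pop 6: no out-edges | ready=[] | order so far=[0, 1, 2, 4, 5, 3, 6]
New canonical toposort: [0, 1, 2, 4, 5, 3, 6]
Compare positions:
  Node 0: index 0 -> 0 (same)
  Node 1: index 1 -> 1 (same)
  Node 2: index 2 -> 2 (same)
  Node 3: index 5 -> 5 (same)
  Node 4: index 3 -> 3 (same)
  Node 5: index 4 -> 4 (same)
  Node 6: index 6 -> 6 (same)
Nodes that changed position: none

Answer: none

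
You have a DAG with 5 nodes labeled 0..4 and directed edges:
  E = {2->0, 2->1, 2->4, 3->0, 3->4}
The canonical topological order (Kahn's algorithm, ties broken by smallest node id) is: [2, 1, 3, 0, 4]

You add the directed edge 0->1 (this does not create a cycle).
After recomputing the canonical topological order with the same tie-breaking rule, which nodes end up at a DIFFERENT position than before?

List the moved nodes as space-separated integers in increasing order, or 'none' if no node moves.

Old toposort: [2, 1, 3, 0, 4]
Added edge 0->1
Recompute Kahn (smallest-id tiebreak):
  initial in-degrees: [2, 2, 0, 0, 2]
  ready (indeg=0): [2, 3]
  pop 2: indeg[0]->1; indeg[1]->1; indeg[4]->1 | ready=[3] | order so far=[2]
  pop 3: indeg[0]->0; indeg[4]->0 | ready=[0, 4] | order so far=[2, 3]
  pop 0: indeg[1]->0 | ready=[1, 4] | order so far=[2, 3, 0]
  pop 1: no out-edges | ready=[4] | order so far=[2, 3, 0, 1]
  pop 4: no out-edges | ready=[] | order so far=[2, 3, 0, 1, 4]
New canonical toposort: [2, 3, 0, 1, 4]
Compare positions:
  Node 0: index 3 -> 2 (moved)
  Node 1: index 1 -> 3 (moved)
  Node 2: index 0 -> 0 (same)
  Node 3: index 2 -> 1 (moved)
  Node 4: index 4 -> 4 (same)
Nodes that changed position: 0 1 3

Answer: 0 1 3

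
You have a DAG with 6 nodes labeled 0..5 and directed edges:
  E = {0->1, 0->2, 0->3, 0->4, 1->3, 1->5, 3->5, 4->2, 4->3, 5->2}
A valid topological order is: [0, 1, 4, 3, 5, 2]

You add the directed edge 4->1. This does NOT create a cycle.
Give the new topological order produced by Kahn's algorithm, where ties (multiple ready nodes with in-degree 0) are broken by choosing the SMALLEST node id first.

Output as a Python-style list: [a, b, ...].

Old toposort: [0, 1, 4, 3, 5, 2]
Added edge: 4->1
Position of 4 (2) > position of 1 (1). Must reorder: 4 must now come before 1.
Run Kahn's algorithm (break ties by smallest node id):
  initial in-degrees: [0, 2, 3, 3, 1, 2]
  ready (indeg=0): [0]
  pop 0: indeg[1]->1; indeg[2]->2; indeg[3]->2; indeg[4]->0 | ready=[4] | order so far=[0]
  pop 4: indeg[1]->0; indeg[2]->1; indeg[3]->1 | ready=[1] | order so far=[0, 4]
  pop 1: indeg[3]->0; indeg[5]->1 | ready=[3] | order so far=[0, 4, 1]
  pop 3: indeg[5]->0 | ready=[5] | order so far=[0, 4, 1, 3]
  pop 5: indeg[2]->0 | ready=[2] | order so far=[0, 4, 1, 3, 5]
  pop 2: no out-edges | ready=[] | order so far=[0, 4, 1, 3, 5, 2]
  Result: [0, 4, 1, 3, 5, 2]

Answer: [0, 4, 1, 3, 5, 2]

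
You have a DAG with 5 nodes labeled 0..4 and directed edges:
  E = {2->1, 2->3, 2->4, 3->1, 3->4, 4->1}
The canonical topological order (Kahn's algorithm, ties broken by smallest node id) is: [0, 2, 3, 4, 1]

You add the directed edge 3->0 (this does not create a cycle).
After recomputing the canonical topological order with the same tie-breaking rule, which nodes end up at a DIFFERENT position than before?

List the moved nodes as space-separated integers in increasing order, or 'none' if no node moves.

Old toposort: [0, 2, 3, 4, 1]
Added edge 3->0
Recompute Kahn (smallest-id tiebreak):
  initial in-degrees: [1, 3, 0, 1, 2]
  ready (indeg=0): [2]
  pop 2: indeg[1]->2; indeg[3]->0; indeg[4]->1 | ready=[3] | order so far=[2]
  pop 3: indeg[0]->0; indeg[1]->1; indeg[4]->0 | ready=[0, 4] | order so far=[2, 3]
  pop 0: no out-edges | ready=[4] | order so far=[2, 3, 0]
  pop 4: indeg[1]->0 | ready=[1] | order so far=[2, 3, 0, 4]
  pop 1: no out-edges | ready=[] | order so far=[2, 3, 0, 4, 1]
New canonical toposort: [2, 3, 0, 4, 1]
Compare positions:
  Node 0: index 0 -> 2 (moved)
  Node 1: index 4 -> 4 (same)
  Node 2: index 1 -> 0 (moved)
  Node 3: index 2 -> 1 (moved)
  Node 4: index 3 -> 3 (same)
Nodes that changed position: 0 2 3

Answer: 0 2 3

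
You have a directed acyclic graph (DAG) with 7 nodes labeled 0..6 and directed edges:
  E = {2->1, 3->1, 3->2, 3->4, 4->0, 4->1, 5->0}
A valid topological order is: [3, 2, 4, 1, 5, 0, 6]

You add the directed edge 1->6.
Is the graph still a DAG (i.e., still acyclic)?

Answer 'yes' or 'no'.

Given toposort: [3, 2, 4, 1, 5, 0, 6]
Position of 1: index 3; position of 6: index 6
New edge 1->6: forward
Forward edge: respects the existing order. Still a DAG, same toposort still valid.
Still a DAG? yes

Answer: yes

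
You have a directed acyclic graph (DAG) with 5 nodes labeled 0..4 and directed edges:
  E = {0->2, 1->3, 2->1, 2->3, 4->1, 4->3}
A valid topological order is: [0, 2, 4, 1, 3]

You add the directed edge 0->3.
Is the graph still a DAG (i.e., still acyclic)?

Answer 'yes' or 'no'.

Given toposort: [0, 2, 4, 1, 3]
Position of 0: index 0; position of 3: index 4
New edge 0->3: forward
Forward edge: respects the existing order. Still a DAG, same toposort still valid.
Still a DAG? yes

Answer: yes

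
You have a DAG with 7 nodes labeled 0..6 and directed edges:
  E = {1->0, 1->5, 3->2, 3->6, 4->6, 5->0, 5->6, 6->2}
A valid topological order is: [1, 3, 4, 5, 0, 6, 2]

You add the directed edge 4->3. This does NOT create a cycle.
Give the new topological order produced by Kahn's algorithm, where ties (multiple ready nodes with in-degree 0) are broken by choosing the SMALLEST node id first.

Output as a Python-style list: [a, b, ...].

Answer: [1, 4, 3, 5, 0, 6, 2]

Derivation:
Old toposort: [1, 3, 4, 5, 0, 6, 2]
Added edge: 4->3
Position of 4 (2) > position of 3 (1). Must reorder: 4 must now come before 3.
Run Kahn's algorithm (break ties by smallest node id):
  initial in-degrees: [2, 0, 2, 1, 0, 1, 3]
  ready (indeg=0): [1, 4]
  pop 1: indeg[0]->1; indeg[5]->0 | ready=[4, 5] | order so far=[1]
  pop 4: indeg[3]->0; indeg[6]->2 | ready=[3, 5] | order so far=[1, 4]
  pop 3: indeg[2]->1; indeg[6]->1 | ready=[5] | order so far=[1, 4, 3]
  pop 5: indeg[0]->0; indeg[6]->0 | ready=[0, 6] | order so far=[1, 4, 3, 5]
  pop 0: no out-edges | ready=[6] | order so far=[1, 4, 3, 5, 0]
  pop 6: indeg[2]->0 | ready=[2] | order so far=[1, 4, 3, 5, 0, 6]
  pop 2: no out-edges | ready=[] | order so far=[1, 4, 3, 5, 0, 6, 2]
  Result: [1, 4, 3, 5, 0, 6, 2]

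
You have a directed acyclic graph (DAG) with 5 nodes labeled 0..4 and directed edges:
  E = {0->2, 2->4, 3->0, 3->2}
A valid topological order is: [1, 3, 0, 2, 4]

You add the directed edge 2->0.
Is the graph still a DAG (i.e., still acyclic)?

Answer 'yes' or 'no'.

Answer: no

Derivation:
Given toposort: [1, 3, 0, 2, 4]
Position of 2: index 3; position of 0: index 2
New edge 2->0: backward (u after v in old order)
Backward edge: old toposort is now invalid. Check if this creates a cycle.
Does 0 already reach 2? Reachable from 0: [0, 2, 4]. YES -> cycle!
Still a DAG? no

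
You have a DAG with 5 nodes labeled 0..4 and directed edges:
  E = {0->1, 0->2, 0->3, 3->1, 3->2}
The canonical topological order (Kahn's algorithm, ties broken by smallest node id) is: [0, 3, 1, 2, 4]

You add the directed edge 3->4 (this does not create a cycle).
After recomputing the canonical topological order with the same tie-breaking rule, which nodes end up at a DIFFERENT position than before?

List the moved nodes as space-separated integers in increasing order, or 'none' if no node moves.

Answer: none

Derivation:
Old toposort: [0, 3, 1, 2, 4]
Added edge 3->4
Recompute Kahn (smallest-id tiebreak):
  initial in-degrees: [0, 2, 2, 1, 1]
  ready (indeg=0): [0]
  pop 0: indeg[1]->1; indeg[2]->1; indeg[3]->0 | ready=[3] | order so far=[0]
  pop 3: indeg[1]->0; indeg[2]->0; indeg[4]->0 | ready=[1, 2, 4] | order so far=[0, 3]
  pop 1: no out-edges | ready=[2, 4] | order so far=[0, 3, 1]
  pop 2: no out-edges | ready=[4] | order so far=[0, 3, 1, 2]
  pop 4: no out-edges | ready=[] | order so far=[0, 3, 1, 2, 4]
New canonical toposort: [0, 3, 1, 2, 4]
Compare positions:
  Node 0: index 0 -> 0 (same)
  Node 1: index 2 -> 2 (same)
  Node 2: index 3 -> 3 (same)
  Node 3: index 1 -> 1 (same)
  Node 4: index 4 -> 4 (same)
Nodes that changed position: none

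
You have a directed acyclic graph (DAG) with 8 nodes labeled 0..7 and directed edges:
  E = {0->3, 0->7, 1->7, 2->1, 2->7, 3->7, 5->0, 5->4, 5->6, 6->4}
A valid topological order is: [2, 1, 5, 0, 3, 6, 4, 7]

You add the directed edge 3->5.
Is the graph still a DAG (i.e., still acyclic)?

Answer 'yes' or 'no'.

Given toposort: [2, 1, 5, 0, 3, 6, 4, 7]
Position of 3: index 4; position of 5: index 2
New edge 3->5: backward (u after v in old order)
Backward edge: old toposort is now invalid. Check if this creates a cycle.
Does 5 already reach 3? Reachable from 5: [0, 3, 4, 5, 6, 7]. YES -> cycle!
Still a DAG? no

Answer: no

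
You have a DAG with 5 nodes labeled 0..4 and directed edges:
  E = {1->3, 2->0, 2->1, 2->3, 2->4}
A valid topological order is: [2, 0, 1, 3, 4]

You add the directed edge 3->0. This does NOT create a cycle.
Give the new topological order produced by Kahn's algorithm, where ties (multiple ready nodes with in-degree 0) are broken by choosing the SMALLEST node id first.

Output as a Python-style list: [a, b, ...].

Old toposort: [2, 0, 1, 3, 4]
Added edge: 3->0
Position of 3 (3) > position of 0 (1). Must reorder: 3 must now come before 0.
Run Kahn's algorithm (break ties by smallest node id):
  initial in-degrees: [2, 1, 0, 2, 1]
  ready (indeg=0): [2]
  pop 2: indeg[0]->1; indeg[1]->0; indeg[3]->1; indeg[4]->0 | ready=[1, 4] | order so far=[2]
  pop 1: indeg[3]->0 | ready=[3, 4] | order so far=[2, 1]
  pop 3: indeg[0]->0 | ready=[0, 4] | order so far=[2, 1, 3]
  pop 0: no out-edges | ready=[4] | order so far=[2, 1, 3, 0]
  pop 4: no out-edges | ready=[] | order so far=[2, 1, 3, 0, 4]
  Result: [2, 1, 3, 0, 4]

Answer: [2, 1, 3, 0, 4]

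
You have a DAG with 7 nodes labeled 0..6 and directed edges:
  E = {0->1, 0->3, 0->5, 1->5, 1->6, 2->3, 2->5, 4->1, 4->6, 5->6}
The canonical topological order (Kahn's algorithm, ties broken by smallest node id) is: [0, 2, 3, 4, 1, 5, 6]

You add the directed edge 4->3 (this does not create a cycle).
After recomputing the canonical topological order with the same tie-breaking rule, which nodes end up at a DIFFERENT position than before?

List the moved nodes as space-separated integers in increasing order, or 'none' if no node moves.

Answer: 1 3 4

Derivation:
Old toposort: [0, 2, 3, 4, 1, 5, 6]
Added edge 4->3
Recompute Kahn (smallest-id tiebreak):
  initial in-degrees: [0, 2, 0, 3, 0, 3, 3]
  ready (indeg=0): [0, 2, 4]
  pop 0: indeg[1]->1; indeg[3]->2; indeg[5]->2 | ready=[2, 4] | order so far=[0]
  pop 2: indeg[3]->1; indeg[5]->1 | ready=[4] | order so far=[0, 2]
  pop 4: indeg[1]->0; indeg[3]->0; indeg[6]->2 | ready=[1, 3] | order so far=[0, 2, 4]
  pop 1: indeg[5]->0; indeg[6]->1 | ready=[3, 5] | order so far=[0, 2, 4, 1]
  pop 3: no out-edges | ready=[5] | order so far=[0, 2, 4, 1, 3]
  pop 5: indeg[6]->0 | ready=[6] | order so far=[0, 2, 4, 1, 3, 5]
  pop 6: no out-edges | ready=[] | order so far=[0, 2, 4, 1, 3, 5, 6]
New canonical toposort: [0, 2, 4, 1, 3, 5, 6]
Compare positions:
  Node 0: index 0 -> 0 (same)
  Node 1: index 4 -> 3 (moved)
  Node 2: index 1 -> 1 (same)
  Node 3: index 2 -> 4 (moved)
  Node 4: index 3 -> 2 (moved)
  Node 5: index 5 -> 5 (same)
  Node 6: index 6 -> 6 (same)
Nodes that changed position: 1 3 4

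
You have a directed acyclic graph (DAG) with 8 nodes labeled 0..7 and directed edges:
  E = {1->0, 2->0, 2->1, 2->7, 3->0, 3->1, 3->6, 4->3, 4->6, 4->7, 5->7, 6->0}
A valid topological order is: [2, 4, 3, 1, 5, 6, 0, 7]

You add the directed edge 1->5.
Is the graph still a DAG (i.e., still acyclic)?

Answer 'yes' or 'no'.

Given toposort: [2, 4, 3, 1, 5, 6, 0, 7]
Position of 1: index 3; position of 5: index 4
New edge 1->5: forward
Forward edge: respects the existing order. Still a DAG, same toposort still valid.
Still a DAG? yes

Answer: yes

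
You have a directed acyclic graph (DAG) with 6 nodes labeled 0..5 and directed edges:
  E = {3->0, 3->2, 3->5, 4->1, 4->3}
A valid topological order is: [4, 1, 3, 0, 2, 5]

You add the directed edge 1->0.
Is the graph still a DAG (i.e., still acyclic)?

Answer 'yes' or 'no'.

Answer: yes

Derivation:
Given toposort: [4, 1, 3, 0, 2, 5]
Position of 1: index 1; position of 0: index 3
New edge 1->0: forward
Forward edge: respects the existing order. Still a DAG, same toposort still valid.
Still a DAG? yes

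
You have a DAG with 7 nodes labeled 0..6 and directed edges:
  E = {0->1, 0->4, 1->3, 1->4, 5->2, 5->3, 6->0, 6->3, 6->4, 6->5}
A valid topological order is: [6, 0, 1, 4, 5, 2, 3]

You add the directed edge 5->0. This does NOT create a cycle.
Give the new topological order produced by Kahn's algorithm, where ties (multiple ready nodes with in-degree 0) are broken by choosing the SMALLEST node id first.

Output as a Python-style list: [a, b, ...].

Old toposort: [6, 0, 1, 4, 5, 2, 3]
Added edge: 5->0
Position of 5 (4) > position of 0 (1). Must reorder: 5 must now come before 0.
Run Kahn's algorithm (break ties by smallest node id):
  initial in-degrees: [2, 1, 1, 3, 3, 1, 0]
  ready (indeg=0): [6]
  pop 6: indeg[0]->1; indeg[3]->2; indeg[4]->2; indeg[5]->0 | ready=[5] | order so far=[6]
  pop 5: indeg[0]->0; indeg[2]->0; indeg[3]->1 | ready=[0, 2] | order so far=[6, 5]
  pop 0: indeg[1]->0; indeg[4]->1 | ready=[1, 2] | order so far=[6, 5, 0]
  pop 1: indeg[3]->0; indeg[4]->0 | ready=[2, 3, 4] | order so far=[6, 5, 0, 1]
  pop 2: no out-edges | ready=[3, 4] | order so far=[6, 5, 0, 1, 2]
  pop 3: no out-edges | ready=[4] | order so far=[6, 5, 0, 1, 2, 3]
  pop 4: no out-edges | ready=[] | order so far=[6, 5, 0, 1, 2, 3, 4]
  Result: [6, 5, 0, 1, 2, 3, 4]

Answer: [6, 5, 0, 1, 2, 3, 4]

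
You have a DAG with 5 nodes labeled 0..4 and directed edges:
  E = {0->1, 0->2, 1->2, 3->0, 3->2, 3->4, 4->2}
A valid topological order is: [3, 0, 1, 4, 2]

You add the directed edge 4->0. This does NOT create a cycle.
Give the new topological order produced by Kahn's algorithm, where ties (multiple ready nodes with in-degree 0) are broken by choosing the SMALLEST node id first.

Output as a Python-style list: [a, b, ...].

Old toposort: [3, 0, 1, 4, 2]
Added edge: 4->0
Position of 4 (3) > position of 0 (1). Must reorder: 4 must now come before 0.
Run Kahn's algorithm (break ties by smallest node id):
  initial in-degrees: [2, 1, 4, 0, 1]
  ready (indeg=0): [3]
  pop 3: indeg[0]->1; indeg[2]->3; indeg[4]->0 | ready=[4] | order so far=[3]
  pop 4: indeg[0]->0; indeg[2]->2 | ready=[0] | order so far=[3, 4]
  pop 0: indeg[1]->0; indeg[2]->1 | ready=[1] | order so far=[3, 4, 0]
  pop 1: indeg[2]->0 | ready=[2] | order so far=[3, 4, 0, 1]
  pop 2: no out-edges | ready=[] | order so far=[3, 4, 0, 1, 2]
  Result: [3, 4, 0, 1, 2]

Answer: [3, 4, 0, 1, 2]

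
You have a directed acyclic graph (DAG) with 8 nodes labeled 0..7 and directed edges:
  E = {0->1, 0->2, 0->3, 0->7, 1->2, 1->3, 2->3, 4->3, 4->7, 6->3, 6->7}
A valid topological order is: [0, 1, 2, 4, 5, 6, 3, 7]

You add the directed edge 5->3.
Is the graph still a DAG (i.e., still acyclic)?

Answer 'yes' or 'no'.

Answer: yes

Derivation:
Given toposort: [0, 1, 2, 4, 5, 6, 3, 7]
Position of 5: index 4; position of 3: index 6
New edge 5->3: forward
Forward edge: respects the existing order. Still a DAG, same toposort still valid.
Still a DAG? yes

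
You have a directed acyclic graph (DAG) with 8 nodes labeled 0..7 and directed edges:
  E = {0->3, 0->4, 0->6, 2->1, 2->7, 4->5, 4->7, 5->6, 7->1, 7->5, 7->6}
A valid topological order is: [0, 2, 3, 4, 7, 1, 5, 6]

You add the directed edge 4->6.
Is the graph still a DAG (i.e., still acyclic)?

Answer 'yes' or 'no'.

Answer: yes

Derivation:
Given toposort: [0, 2, 3, 4, 7, 1, 5, 6]
Position of 4: index 3; position of 6: index 7
New edge 4->6: forward
Forward edge: respects the existing order. Still a DAG, same toposort still valid.
Still a DAG? yes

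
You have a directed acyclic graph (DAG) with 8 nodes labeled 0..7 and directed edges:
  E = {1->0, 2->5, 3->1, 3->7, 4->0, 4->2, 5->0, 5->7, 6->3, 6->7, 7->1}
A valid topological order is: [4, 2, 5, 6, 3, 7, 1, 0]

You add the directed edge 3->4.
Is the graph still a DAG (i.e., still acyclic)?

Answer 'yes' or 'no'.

Given toposort: [4, 2, 5, 6, 3, 7, 1, 0]
Position of 3: index 4; position of 4: index 0
New edge 3->4: backward (u after v in old order)
Backward edge: old toposort is now invalid. Check if this creates a cycle.
Does 4 already reach 3? Reachable from 4: [0, 1, 2, 4, 5, 7]. NO -> still a DAG (reorder needed).
Still a DAG? yes

Answer: yes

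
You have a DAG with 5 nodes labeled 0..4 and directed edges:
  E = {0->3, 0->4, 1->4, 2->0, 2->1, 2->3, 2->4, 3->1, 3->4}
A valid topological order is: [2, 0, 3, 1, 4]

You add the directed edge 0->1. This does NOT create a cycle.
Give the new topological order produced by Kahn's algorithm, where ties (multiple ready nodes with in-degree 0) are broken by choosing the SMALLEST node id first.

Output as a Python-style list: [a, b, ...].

Answer: [2, 0, 3, 1, 4]

Derivation:
Old toposort: [2, 0, 3, 1, 4]
Added edge: 0->1
Position of 0 (1) < position of 1 (3). Old order still valid.
Run Kahn's algorithm (break ties by smallest node id):
  initial in-degrees: [1, 3, 0, 2, 4]
  ready (indeg=0): [2]
  pop 2: indeg[0]->0; indeg[1]->2; indeg[3]->1; indeg[4]->3 | ready=[0] | order so far=[2]
  pop 0: indeg[1]->1; indeg[3]->0; indeg[4]->2 | ready=[3] | order so far=[2, 0]
  pop 3: indeg[1]->0; indeg[4]->1 | ready=[1] | order so far=[2, 0, 3]
  pop 1: indeg[4]->0 | ready=[4] | order so far=[2, 0, 3, 1]
  pop 4: no out-edges | ready=[] | order so far=[2, 0, 3, 1, 4]
  Result: [2, 0, 3, 1, 4]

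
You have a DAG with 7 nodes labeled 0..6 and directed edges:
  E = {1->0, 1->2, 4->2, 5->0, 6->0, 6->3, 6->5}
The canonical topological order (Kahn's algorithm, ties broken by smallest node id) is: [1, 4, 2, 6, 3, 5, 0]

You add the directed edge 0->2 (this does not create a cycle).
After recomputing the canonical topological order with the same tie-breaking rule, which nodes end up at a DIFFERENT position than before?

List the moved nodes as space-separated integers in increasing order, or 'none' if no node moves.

Old toposort: [1, 4, 2, 6, 3, 5, 0]
Added edge 0->2
Recompute Kahn (smallest-id tiebreak):
  initial in-degrees: [3, 0, 3, 1, 0, 1, 0]
  ready (indeg=0): [1, 4, 6]
  pop 1: indeg[0]->2; indeg[2]->2 | ready=[4, 6] | order so far=[1]
  pop 4: indeg[2]->1 | ready=[6] | order so far=[1, 4]
  pop 6: indeg[0]->1; indeg[3]->0; indeg[5]->0 | ready=[3, 5] | order so far=[1, 4, 6]
  pop 3: no out-edges | ready=[5] | order so far=[1, 4, 6, 3]
  pop 5: indeg[0]->0 | ready=[0] | order so far=[1, 4, 6, 3, 5]
  pop 0: indeg[2]->0 | ready=[2] | order so far=[1, 4, 6, 3, 5, 0]
  pop 2: no out-edges | ready=[] | order so far=[1, 4, 6, 3, 5, 0, 2]
New canonical toposort: [1, 4, 6, 3, 5, 0, 2]
Compare positions:
  Node 0: index 6 -> 5 (moved)
  Node 1: index 0 -> 0 (same)
  Node 2: index 2 -> 6 (moved)
  Node 3: index 4 -> 3 (moved)
  Node 4: index 1 -> 1 (same)
  Node 5: index 5 -> 4 (moved)
  Node 6: index 3 -> 2 (moved)
Nodes that changed position: 0 2 3 5 6

Answer: 0 2 3 5 6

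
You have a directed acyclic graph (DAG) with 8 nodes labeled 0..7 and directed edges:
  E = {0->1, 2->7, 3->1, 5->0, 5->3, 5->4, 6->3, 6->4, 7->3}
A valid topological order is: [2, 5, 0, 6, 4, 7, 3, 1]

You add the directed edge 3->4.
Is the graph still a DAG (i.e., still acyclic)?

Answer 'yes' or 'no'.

Given toposort: [2, 5, 0, 6, 4, 7, 3, 1]
Position of 3: index 6; position of 4: index 4
New edge 3->4: backward (u after v in old order)
Backward edge: old toposort is now invalid. Check if this creates a cycle.
Does 4 already reach 3? Reachable from 4: [4]. NO -> still a DAG (reorder needed).
Still a DAG? yes

Answer: yes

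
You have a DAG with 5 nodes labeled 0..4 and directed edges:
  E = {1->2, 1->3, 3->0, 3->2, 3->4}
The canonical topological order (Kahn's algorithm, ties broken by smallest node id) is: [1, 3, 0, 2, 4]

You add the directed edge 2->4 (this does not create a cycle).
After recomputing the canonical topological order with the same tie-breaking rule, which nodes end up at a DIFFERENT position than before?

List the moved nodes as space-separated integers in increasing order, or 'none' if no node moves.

Answer: none

Derivation:
Old toposort: [1, 3, 0, 2, 4]
Added edge 2->4
Recompute Kahn (smallest-id tiebreak):
  initial in-degrees: [1, 0, 2, 1, 2]
  ready (indeg=0): [1]
  pop 1: indeg[2]->1; indeg[3]->0 | ready=[3] | order so far=[1]
  pop 3: indeg[0]->0; indeg[2]->0; indeg[4]->1 | ready=[0, 2] | order so far=[1, 3]
  pop 0: no out-edges | ready=[2] | order so far=[1, 3, 0]
  pop 2: indeg[4]->0 | ready=[4] | order so far=[1, 3, 0, 2]
  pop 4: no out-edges | ready=[] | order so far=[1, 3, 0, 2, 4]
New canonical toposort: [1, 3, 0, 2, 4]
Compare positions:
  Node 0: index 2 -> 2 (same)
  Node 1: index 0 -> 0 (same)
  Node 2: index 3 -> 3 (same)
  Node 3: index 1 -> 1 (same)
  Node 4: index 4 -> 4 (same)
Nodes that changed position: none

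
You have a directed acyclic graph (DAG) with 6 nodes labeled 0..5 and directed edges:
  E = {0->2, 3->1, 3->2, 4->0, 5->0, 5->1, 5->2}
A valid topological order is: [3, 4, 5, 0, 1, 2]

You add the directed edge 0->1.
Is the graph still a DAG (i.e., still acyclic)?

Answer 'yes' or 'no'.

Given toposort: [3, 4, 5, 0, 1, 2]
Position of 0: index 3; position of 1: index 4
New edge 0->1: forward
Forward edge: respects the existing order. Still a DAG, same toposort still valid.
Still a DAG? yes

Answer: yes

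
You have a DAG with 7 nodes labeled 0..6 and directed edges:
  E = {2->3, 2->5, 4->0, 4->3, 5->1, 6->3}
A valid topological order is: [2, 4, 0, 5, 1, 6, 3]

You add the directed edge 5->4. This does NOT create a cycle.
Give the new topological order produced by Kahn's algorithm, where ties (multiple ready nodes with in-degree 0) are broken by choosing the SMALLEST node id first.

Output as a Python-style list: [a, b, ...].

Answer: [2, 5, 1, 4, 0, 6, 3]

Derivation:
Old toposort: [2, 4, 0, 5, 1, 6, 3]
Added edge: 5->4
Position of 5 (3) > position of 4 (1). Must reorder: 5 must now come before 4.
Run Kahn's algorithm (break ties by smallest node id):
  initial in-degrees: [1, 1, 0, 3, 1, 1, 0]
  ready (indeg=0): [2, 6]
  pop 2: indeg[3]->2; indeg[5]->0 | ready=[5, 6] | order so far=[2]
  pop 5: indeg[1]->0; indeg[4]->0 | ready=[1, 4, 6] | order so far=[2, 5]
  pop 1: no out-edges | ready=[4, 6] | order so far=[2, 5, 1]
  pop 4: indeg[0]->0; indeg[3]->1 | ready=[0, 6] | order so far=[2, 5, 1, 4]
  pop 0: no out-edges | ready=[6] | order so far=[2, 5, 1, 4, 0]
  pop 6: indeg[3]->0 | ready=[3] | order so far=[2, 5, 1, 4, 0, 6]
  pop 3: no out-edges | ready=[] | order so far=[2, 5, 1, 4, 0, 6, 3]
  Result: [2, 5, 1, 4, 0, 6, 3]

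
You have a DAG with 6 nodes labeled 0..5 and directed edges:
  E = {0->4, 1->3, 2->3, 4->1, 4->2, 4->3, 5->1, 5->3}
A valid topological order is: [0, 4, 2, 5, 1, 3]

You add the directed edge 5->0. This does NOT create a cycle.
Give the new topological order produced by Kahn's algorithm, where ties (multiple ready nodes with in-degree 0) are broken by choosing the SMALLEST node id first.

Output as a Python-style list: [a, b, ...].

Answer: [5, 0, 4, 1, 2, 3]

Derivation:
Old toposort: [0, 4, 2, 5, 1, 3]
Added edge: 5->0
Position of 5 (3) > position of 0 (0). Must reorder: 5 must now come before 0.
Run Kahn's algorithm (break ties by smallest node id):
  initial in-degrees: [1, 2, 1, 4, 1, 0]
  ready (indeg=0): [5]
  pop 5: indeg[0]->0; indeg[1]->1; indeg[3]->3 | ready=[0] | order so far=[5]
  pop 0: indeg[4]->0 | ready=[4] | order so far=[5, 0]
  pop 4: indeg[1]->0; indeg[2]->0; indeg[3]->2 | ready=[1, 2] | order so far=[5, 0, 4]
  pop 1: indeg[3]->1 | ready=[2] | order so far=[5, 0, 4, 1]
  pop 2: indeg[3]->0 | ready=[3] | order so far=[5, 0, 4, 1, 2]
  pop 3: no out-edges | ready=[] | order so far=[5, 0, 4, 1, 2, 3]
  Result: [5, 0, 4, 1, 2, 3]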